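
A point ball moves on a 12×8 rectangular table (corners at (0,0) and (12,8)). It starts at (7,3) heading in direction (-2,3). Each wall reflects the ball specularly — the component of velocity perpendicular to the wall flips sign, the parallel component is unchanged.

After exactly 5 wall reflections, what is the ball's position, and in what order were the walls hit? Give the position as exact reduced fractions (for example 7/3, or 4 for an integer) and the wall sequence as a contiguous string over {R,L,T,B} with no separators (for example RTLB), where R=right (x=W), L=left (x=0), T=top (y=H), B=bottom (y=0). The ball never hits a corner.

Final position: (12,1/2)
Wall sequence: TLBTR

1. t=5/3 → T at (11/3,8); v=(-2,-3)
2. t=11/6 → L at (0,5/2); v=(2,-3)
3. t=5/6 → B at (5/3,0); v=(2,3)
4. t=8/3 → T at (7,8); v=(2,-3)
5. t=5/2 → R at (12,1/2); v=(-2,-3)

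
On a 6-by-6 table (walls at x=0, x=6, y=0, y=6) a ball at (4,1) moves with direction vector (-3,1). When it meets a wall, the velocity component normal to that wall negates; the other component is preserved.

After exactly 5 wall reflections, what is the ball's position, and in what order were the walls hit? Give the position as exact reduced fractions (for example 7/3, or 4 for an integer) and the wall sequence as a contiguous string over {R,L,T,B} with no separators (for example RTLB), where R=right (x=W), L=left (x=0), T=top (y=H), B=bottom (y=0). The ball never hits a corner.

Final position: (6,11/3)
Wall sequence: LRTLR

1. t=4/3 → L at (0,7/3); v=(3,1)
2. t=2 → R at (6,13/3); v=(-3,1)
3. t=5/3 → T at (1,6); v=(-3,-1)
4. t=1/3 → L at (0,17/3); v=(3,-1)
5. t=2 → R at (6,11/3); v=(-3,-1)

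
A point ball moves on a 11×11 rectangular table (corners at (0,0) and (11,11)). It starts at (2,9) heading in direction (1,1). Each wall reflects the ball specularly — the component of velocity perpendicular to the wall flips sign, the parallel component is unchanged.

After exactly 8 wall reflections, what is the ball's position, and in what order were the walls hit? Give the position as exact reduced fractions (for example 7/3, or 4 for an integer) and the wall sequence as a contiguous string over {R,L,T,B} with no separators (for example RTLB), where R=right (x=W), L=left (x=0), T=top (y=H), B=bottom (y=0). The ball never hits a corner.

Final position: (0,7)
Wall sequence: TRBLTRBL

1. t=2 → T at (4,11); v=(1,-1)
2. t=7 → R at (11,4); v=(-1,-1)
3. t=4 → B at (7,0); v=(-1,1)
4. t=7 → L at (0,7); v=(1,1)
5. t=4 → T at (4,11); v=(1,-1)
6. t=7 → R at (11,4); v=(-1,-1)
7. t=4 → B at (7,0); v=(-1,1)
8. t=7 → L at (0,7); v=(1,1)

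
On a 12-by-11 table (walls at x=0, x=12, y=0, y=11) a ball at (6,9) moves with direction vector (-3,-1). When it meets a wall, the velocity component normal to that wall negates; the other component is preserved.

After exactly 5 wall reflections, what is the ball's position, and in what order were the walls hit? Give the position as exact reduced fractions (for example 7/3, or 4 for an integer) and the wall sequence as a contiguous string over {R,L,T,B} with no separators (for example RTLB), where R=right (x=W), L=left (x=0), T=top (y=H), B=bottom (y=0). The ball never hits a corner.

1. t=2 → L at (0,7); v=(3,-1)
2. t=4 → R at (12,3); v=(-3,-1)
3. t=3 → B at (3,0); v=(-3,1)
4. t=1 → L at (0,1); v=(3,1)
5. t=4 → R at (12,5); v=(-3,1)

Final position: (12,5)
Wall sequence: LRBLR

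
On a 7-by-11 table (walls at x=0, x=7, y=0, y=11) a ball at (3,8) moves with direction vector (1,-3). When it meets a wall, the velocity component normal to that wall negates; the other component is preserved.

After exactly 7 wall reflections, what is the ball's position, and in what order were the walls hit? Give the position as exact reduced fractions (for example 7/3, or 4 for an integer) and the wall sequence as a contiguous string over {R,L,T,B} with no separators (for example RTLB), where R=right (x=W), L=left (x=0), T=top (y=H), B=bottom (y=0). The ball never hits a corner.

Final position: (19/3,0)
Wall sequence: BRTBLTB

1. t=8/3 → B at (17/3,0); v=(1,3)
2. t=4/3 → R at (7,4); v=(-1,3)
3. t=7/3 → T at (14/3,11); v=(-1,-3)
4. t=11/3 → B at (1,0); v=(-1,3)
5. t=1 → L at (0,3); v=(1,3)
6. t=8/3 → T at (8/3,11); v=(1,-3)
7. t=11/3 → B at (19/3,0); v=(1,3)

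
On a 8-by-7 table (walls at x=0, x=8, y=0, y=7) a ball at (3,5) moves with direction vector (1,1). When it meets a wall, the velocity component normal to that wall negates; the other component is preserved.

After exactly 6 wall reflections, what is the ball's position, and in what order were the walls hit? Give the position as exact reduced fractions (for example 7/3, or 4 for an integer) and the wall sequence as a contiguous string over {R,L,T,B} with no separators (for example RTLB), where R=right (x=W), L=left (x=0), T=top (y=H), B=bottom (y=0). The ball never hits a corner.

1. t=2 → T at (5,7); v=(1,-1)
2. t=3 → R at (8,4); v=(-1,-1)
3. t=4 → B at (4,0); v=(-1,1)
4. t=4 → L at (0,4); v=(1,1)
5. t=3 → T at (3,7); v=(1,-1)
6. t=5 → R at (8,2); v=(-1,-1)

Final position: (8,2)
Wall sequence: TRBLTR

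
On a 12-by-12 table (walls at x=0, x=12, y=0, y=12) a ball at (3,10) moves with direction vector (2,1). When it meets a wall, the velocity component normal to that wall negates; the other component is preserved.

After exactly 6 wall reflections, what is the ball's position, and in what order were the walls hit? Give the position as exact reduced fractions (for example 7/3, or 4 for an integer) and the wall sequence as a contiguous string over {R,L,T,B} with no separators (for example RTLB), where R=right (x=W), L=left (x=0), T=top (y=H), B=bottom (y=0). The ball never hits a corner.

Final position: (0,17/2)
Wall sequence: TRLBRL

1. t=2 → T at (7,12); v=(2,-1)
2. t=5/2 → R at (12,19/2); v=(-2,-1)
3. t=6 → L at (0,7/2); v=(2,-1)
4. t=7/2 → B at (7,0); v=(2,1)
5. t=5/2 → R at (12,5/2); v=(-2,1)
6. t=6 → L at (0,17/2); v=(2,1)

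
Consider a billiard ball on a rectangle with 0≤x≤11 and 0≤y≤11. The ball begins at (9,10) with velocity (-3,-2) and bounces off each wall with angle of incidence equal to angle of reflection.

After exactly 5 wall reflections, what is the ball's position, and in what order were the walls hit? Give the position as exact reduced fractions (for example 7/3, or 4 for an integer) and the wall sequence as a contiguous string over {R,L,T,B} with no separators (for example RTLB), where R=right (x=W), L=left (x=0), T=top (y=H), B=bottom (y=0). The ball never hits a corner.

1. t=3 → L at (0,4); v=(3,-2)
2. t=2 → B at (6,0); v=(3,2)
3. t=5/3 → R at (11,10/3); v=(-3,2)
4. t=11/3 → L at (0,32/3); v=(3,2)
5. t=1/6 → T at (1/2,11); v=(3,-2)

Final position: (1/2,11)
Wall sequence: LBRLT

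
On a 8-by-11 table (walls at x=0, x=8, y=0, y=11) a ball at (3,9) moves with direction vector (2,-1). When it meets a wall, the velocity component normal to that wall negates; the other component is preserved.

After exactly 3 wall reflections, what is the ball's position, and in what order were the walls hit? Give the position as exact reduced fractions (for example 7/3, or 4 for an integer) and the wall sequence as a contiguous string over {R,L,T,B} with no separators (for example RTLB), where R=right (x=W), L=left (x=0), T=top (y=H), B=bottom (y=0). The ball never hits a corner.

Final position: (5,0)
Wall sequence: RLB

1. t=5/2 → R at (8,13/2); v=(-2,-1)
2. t=4 → L at (0,5/2); v=(2,-1)
3. t=5/2 → B at (5,0); v=(2,1)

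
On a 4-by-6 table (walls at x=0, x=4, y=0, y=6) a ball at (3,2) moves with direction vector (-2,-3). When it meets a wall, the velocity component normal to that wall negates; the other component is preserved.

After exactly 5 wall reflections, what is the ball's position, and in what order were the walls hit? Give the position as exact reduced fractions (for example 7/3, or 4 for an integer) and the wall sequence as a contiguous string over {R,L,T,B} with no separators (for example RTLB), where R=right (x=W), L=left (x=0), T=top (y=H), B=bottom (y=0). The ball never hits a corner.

Final position: (5/3,0)
Wall sequence: BLTRB

1. t=2/3 → B at (5/3,0); v=(-2,3)
2. t=5/6 → L at (0,5/2); v=(2,3)
3. t=7/6 → T at (7/3,6); v=(2,-3)
4. t=5/6 → R at (4,7/2); v=(-2,-3)
5. t=7/6 → B at (5/3,0); v=(-2,3)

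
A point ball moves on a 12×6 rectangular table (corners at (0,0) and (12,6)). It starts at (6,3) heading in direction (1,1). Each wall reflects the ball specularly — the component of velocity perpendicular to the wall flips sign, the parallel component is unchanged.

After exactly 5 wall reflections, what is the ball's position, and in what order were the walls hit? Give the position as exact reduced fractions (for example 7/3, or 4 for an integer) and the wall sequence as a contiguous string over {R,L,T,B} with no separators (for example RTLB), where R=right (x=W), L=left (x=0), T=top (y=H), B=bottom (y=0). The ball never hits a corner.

Final position: (0,3)
Wall sequence: TRBTL

1. t=3 → T at (9,6); v=(1,-1)
2. t=3 → R at (12,3); v=(-1,-1)
3. t=3 → B at (9,0); v=(-1,1)
4. t=6 → T at (3,6); v=(-1,-1)
5. t=3 → L at (0,3); v=(1,-1)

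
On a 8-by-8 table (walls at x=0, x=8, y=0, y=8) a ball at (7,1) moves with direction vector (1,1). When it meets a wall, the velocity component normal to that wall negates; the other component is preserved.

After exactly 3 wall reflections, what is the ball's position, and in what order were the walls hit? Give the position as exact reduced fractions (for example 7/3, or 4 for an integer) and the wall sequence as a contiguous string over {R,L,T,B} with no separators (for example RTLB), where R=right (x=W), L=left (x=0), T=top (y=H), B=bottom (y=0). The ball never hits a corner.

1. t=1 → R at (8,2); v=(-1,1)
2. t=6 → T at (2,8); v=(-1,-1)
3. t=2 → L at (0,6); v=(1,-1)

Final position: (0,6)
Wall sequence: RTL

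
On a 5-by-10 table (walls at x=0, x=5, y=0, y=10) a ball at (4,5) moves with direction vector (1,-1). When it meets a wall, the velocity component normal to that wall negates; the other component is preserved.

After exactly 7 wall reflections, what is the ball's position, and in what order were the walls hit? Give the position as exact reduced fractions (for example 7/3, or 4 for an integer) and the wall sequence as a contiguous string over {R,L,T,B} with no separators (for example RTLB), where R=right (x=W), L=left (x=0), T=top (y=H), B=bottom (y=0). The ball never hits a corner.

1. t=1 → R at (5,4); v=(-1,-1)
2. t=4 → B at (1,0); v=(-1,1)
3. t=1 → L at (0,1); v=(1,1)
4. t=5 → R at (5,6); v=(-1,1)
5. t=4 → T at (1,10); v=(-1,-1)
6. t=1 → L at (0,9); v=(1,-1)
7. t=5 → R at (5,4); v=(-1,-1)

Final position: (5,4)
Wall sequence: RBLRTLR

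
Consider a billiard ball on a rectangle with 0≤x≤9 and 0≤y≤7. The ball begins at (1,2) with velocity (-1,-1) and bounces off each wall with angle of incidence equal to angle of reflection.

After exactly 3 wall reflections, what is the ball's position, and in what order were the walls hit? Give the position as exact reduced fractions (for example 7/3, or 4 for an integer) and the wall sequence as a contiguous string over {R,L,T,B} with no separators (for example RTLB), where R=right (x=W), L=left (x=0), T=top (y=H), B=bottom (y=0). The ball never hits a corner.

Final position: (8,7)
Wall sequence: LBT

1. t=1 → L at (0,1); v=(1,-1)
2. t=1 → B at (1,0); v=(1,1)
3. t=7 → T at (8,7); v=(1,-1)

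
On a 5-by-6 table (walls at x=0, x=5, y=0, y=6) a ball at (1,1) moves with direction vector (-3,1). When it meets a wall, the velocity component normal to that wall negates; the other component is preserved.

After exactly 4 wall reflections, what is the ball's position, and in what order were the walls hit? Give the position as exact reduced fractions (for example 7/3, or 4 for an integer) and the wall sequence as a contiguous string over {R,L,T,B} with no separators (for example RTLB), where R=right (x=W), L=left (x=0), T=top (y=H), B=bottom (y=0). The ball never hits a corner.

Final position: (4,6)
Wall sequence: LRLT

1. t=1/3 → L at (0,4/3); v=(3,1)
2. t=5/3 → R at (5,3); v=(-3,1)
3. t=5/3 → L at (0,14/3); v=(3,1)
4. t=4/3 → T at (4,6); v=(3,-1)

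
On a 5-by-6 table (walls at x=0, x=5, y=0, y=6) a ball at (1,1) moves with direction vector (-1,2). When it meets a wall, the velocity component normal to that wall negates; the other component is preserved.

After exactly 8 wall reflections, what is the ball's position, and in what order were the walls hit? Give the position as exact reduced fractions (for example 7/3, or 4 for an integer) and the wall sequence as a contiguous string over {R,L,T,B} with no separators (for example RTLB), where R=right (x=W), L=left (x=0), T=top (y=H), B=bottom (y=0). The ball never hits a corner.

1. t=1 → L at (0,3); v=(1,2)
2. t=3/2 → T at (3/2,6); v=(1,-2)
3. t=3 → B at (9/2,0); v=(1,2)
4. t=1/2 → R at (5,1); v=(-1,2)
5. t=5/2 → T at (5/2,6); v=(-1,-2)
6. t=5/2 → L at (0,1); v=(1,-2)
7. t=1/2 → B at (1/2,0); v=(1,2)
8. t=3 → T at (7/2,6); v=(1,-2)

Final position: (7/2,6)
Wall sequence: LTBRTLBT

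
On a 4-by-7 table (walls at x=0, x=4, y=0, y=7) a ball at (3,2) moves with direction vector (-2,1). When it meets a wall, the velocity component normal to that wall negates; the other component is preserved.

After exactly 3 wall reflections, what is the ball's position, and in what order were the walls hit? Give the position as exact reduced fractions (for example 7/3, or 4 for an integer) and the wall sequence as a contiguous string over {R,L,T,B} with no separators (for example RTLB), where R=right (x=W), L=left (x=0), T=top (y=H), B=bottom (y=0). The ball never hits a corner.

1. t=3/2 → L at (0,7/2); v=(2,1)
2. t=2 → R at (4,11/2); v=(-2,1)
3. t=3/2 → T at (1,7); v=(-2,-1)

Final position: (1,7)
Wall sequence: LRT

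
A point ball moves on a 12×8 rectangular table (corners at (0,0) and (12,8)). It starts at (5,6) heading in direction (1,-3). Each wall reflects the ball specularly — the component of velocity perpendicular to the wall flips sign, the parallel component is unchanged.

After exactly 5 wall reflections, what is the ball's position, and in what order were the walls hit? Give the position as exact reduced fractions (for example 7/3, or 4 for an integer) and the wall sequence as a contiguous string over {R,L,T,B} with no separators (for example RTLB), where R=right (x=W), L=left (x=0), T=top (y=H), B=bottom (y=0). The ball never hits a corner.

1. t=2 → B at (7,0); v=(1,3)
2. t=8/3 → T at (29/3,8); v=(1,-3)
3. t=7/3 → R at (12,1); v=(-1,-3)
4. t=1/3 → B at (35/3,0); v=(-1,3)
5. t=8/3 → T at (9,8); v=(-1,-3)

Final position: (9,8)
Wall sequence: BTRBT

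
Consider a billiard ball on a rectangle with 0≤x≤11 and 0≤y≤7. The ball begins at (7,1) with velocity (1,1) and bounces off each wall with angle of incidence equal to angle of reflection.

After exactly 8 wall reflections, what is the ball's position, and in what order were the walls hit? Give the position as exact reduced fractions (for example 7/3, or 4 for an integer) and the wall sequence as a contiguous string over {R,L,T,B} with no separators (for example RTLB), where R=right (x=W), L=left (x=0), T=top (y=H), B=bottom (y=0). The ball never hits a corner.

1. t=4 → R at (11,5); v=(-1,1)
2. t=2 → T at (9,7); v=(-1,-1)
3. t=7 → B at (2,0); v=(-1,1)
4. t=2 → L at (0,2); v=(1,1)
5. t=5 → T at (5,7); v=(1,-1)
6. t=6 → R at (11,1); v=(-1,-1)
7. t=1 → B at (10,0); v=(-1,1)
8. t=7 → T at (3,7); v=(-1,-1)

Final position: (3,7)
Wall sequence: RTBLTRBT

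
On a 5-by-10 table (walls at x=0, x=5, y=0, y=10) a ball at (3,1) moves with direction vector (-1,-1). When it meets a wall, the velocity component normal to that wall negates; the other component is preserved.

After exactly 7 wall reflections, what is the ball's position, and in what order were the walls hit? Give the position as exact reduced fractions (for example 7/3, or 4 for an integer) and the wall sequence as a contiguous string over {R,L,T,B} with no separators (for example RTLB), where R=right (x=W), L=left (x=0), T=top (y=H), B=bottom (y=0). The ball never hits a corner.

1. t=1 → B at (2,0); v=(-1,1)
2. t=2 → L at (0,2); v=(1,1)
3. t=5 → R at (5,7); v=(-1,1)
4. t=3 → T at (2,10); v=(-1,-1)
5. t=2 → L at (0,8); v=(1,-1)
6. t=5 → R at (5,3); v=(-1,-1)
7. t=3 → B at (2,0); v=(-1,1)

Final position: (2,0)
Wall sequence: BLRTLRB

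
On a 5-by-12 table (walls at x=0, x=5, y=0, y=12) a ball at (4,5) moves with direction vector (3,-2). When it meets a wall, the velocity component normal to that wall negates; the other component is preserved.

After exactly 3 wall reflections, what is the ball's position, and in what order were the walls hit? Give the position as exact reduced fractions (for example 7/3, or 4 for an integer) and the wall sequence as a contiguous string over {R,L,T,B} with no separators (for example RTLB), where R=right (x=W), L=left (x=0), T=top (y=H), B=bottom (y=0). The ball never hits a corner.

1. t=1/3 → R at (5,13/3); v=(-3,-2)
2. t=5/3 → L at (0,1); v=(3,-2)
3. t=1/2 → B at (3/2,0); v=(3,2)

Final position: (3/2,0)
Wall sequence: RLB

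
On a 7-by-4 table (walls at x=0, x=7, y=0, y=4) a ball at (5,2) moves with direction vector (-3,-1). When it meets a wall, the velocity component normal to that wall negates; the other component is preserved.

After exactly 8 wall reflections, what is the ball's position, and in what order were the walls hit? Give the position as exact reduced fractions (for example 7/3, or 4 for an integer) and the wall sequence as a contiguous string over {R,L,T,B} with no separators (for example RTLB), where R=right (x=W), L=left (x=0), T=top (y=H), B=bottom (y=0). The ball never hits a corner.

1. t=5/3 → L at (0,1/3); v=(3,-1)
2. t=1/3 → B at (1,0); v=(3,1)
3. t=2 → R at (7,2); v=(-3,1)
4. t=2 → T at (1,4); v=(-3,-1)
5. t=1/3 → L at (0,11/3); v=(3,-1)
6. t=7/3 → R at (7,4/3); v=(-3,-1)
7. t=4/3 → B at (3,0); v=(-3,1)
8. t=1 → L at (0,1); v=(3,1)

Final position: (0,1)
Wall sequence: LBRTLRBL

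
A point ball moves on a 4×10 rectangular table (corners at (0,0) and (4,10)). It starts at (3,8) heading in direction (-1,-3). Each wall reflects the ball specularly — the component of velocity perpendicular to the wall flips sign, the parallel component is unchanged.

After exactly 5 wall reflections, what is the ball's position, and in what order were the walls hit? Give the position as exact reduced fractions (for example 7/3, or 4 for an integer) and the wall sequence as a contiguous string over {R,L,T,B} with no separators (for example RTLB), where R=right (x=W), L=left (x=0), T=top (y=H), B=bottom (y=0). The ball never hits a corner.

1. t=8/3 → B at (1/3,0); v=(-1,3)
2. t=1/3 → L at (0,1); v=(1,3)
3. t=3 → T at (3,10); v=(1,-3)
4. t=1 → R at (4,7); v=(-1,-3)
5. t=7/3 → B at (5/3,0); v=(-1,3)

Final position: (5/3,0)
Wall sequence: BLTRB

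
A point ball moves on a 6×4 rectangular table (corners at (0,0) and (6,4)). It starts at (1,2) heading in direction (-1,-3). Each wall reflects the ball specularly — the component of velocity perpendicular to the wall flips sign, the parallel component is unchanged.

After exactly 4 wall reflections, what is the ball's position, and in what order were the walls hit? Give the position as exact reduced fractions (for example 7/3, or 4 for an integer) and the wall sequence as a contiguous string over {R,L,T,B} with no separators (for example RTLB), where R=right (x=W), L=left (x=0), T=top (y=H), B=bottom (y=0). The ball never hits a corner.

Final position: (7/3,0)
Wall sequence: BLTB

1. t=2/3 → B at (1/3,0); v=(-1,3)
2. t=1/3 → L at (0,1); v=(1,3)
3. t=1 → T at (1,4); v=(1,-3)
4. t=4/3 → B at (7/3,0); v=(1,3)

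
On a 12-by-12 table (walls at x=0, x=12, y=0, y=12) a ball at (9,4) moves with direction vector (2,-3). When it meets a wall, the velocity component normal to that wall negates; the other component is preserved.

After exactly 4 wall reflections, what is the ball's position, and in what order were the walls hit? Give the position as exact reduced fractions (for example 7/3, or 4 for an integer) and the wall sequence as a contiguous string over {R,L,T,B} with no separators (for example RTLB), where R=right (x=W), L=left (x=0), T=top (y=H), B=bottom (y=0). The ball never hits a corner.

1. t=4/3 → B at (35/3,0); v=(2,3)
2. t=1/6 → R at (12,1/2); v=(-2,3)
3. t=23/6 → T at (13/3,12); v=(-2,-3)
4. t=13/6 → L at (0,11/2); v=(2,-3)

Final position: (0,11/2)
Wall sequence: BRTL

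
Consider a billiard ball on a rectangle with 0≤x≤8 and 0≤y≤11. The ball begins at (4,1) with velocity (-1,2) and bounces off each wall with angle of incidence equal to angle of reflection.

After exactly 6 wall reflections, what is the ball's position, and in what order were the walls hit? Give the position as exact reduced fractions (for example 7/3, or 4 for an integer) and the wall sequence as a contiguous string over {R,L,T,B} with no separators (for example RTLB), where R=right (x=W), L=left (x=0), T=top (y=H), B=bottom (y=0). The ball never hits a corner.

Final position: (0,3)
Wall sequence: LTBRTL

1. t=4 → L at (0,9); v=(1,2)
2. t=1 → T at (1,11); v=(1,-2)
3. t=11/2 → B at (13/2,0); v=(1,2)
4. t=3/2 → R at (8,3); v=(-1,2)
5. t=4 → T at (4,11); v=(-1,-2)
6. t=4 → L at (0,3); v=(1,-2)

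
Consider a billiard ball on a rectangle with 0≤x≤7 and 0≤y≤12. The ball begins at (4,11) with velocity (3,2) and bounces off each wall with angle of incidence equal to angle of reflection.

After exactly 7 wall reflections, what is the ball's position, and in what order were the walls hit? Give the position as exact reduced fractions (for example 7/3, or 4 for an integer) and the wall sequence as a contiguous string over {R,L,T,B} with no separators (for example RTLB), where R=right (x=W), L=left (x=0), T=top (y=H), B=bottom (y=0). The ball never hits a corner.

1. t=1/2 → T at (11/2,12); v=(3,-2)
2. t=1/2 → R at (7,11); v=(-3,-2)
3. t=7/3 → L at (0,19/3); v=(3,-2)
4. t=7/3 → R at (7,5/3); v=(-3,-2)
5. t=5/6 → B at (9/2,0); v=(-3,2)
6. t=3/2 → L at (0,3); v=(3,2)
7. t=7/3 → R at (7,23/3); v=(-3,2)

Final position: (7,23/3)
Wall sequence: TRLRBLR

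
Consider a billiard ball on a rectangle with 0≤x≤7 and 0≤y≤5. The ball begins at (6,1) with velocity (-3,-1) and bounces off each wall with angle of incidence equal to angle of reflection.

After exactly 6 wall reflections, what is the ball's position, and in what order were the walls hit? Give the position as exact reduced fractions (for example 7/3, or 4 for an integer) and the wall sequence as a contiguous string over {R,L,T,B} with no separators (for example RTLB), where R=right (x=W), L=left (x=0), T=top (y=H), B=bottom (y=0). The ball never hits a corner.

1. t=1 → B at (3,0); v=(-3,1)
2. t=1 → L at (0,1); v=(3,1)
3. t=7/3 → R at (7,10/3); v=(-3,1)
4. t=5/3 → T at (2,5); v=(-3,-1)
5. t=2/3 → L at (0,13/3); v=(3,-1)
6. t=7/3 → R at (7,2); v=(-3,-1)

Final position: (7,2)
Wall sequence: BLRTLR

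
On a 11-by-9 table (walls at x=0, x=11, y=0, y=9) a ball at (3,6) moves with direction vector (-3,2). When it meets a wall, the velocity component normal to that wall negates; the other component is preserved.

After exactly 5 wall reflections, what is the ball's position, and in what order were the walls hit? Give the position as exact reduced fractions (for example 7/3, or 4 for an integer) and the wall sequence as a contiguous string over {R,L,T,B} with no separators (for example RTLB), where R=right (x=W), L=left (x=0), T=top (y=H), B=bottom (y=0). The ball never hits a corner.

1. t=1 → L at (0,8); v=(3,2)
2. t=1/2 → T at (3/2,9); v=(3,-2)
3. t=19/6 → R at (11,8/3); v=(-3,-2)
4. t=4/3 → B at (7,0); v=(-3,2)
5. t=7/3 → L at (0,14/3); v=(3,2)

Final position: (0,14/3)
Wall sequence: LTRBL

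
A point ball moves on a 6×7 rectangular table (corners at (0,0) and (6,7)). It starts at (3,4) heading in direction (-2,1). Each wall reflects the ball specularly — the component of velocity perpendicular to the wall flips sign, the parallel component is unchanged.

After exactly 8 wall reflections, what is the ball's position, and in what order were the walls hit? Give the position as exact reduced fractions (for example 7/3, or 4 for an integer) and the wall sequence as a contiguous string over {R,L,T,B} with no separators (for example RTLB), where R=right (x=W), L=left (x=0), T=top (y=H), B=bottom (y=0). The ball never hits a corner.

Final position: (6,13/2)
Wall sequence: LTRLBRLR

1. t=3/2 → L at (0,11/2); v=(2,1)
2. t=3/2 → T at (3,7); v=(2,-1)
3. t=3/2 → R at (6,11/2); v=(-2,-1)
4. t=3 → L at (0,5/2); v=(2,-1)
5. t=5/2 → B at (5,0); v=(2,1)
6. t=1/2 → R at (6,1/2); v=(-2,1)
7. t=3 → L at (0,7/2); v=(2,1)
8. t=3 → R at (6,13/2); v=(-2,1)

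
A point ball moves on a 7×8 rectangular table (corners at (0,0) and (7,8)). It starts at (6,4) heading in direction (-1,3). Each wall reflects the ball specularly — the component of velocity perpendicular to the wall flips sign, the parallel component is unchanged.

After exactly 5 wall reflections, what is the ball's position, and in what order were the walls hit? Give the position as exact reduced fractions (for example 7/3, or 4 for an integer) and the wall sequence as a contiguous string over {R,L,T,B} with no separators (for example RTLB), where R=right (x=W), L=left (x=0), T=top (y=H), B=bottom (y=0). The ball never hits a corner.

Final position: (10/3,0)
Wall sequence: TBLTB

1. t=4/3 → T at (14/3,8); v=(-1,-3)
2. t=8/3 → B at (2,0); v=(-1,3)
3. t=2 → L at (0,6); v=(1,3)
4. t=2/3 → T at (2/3,8); v=(1,-3)
5. t=8/3 → B at (10/3,0); v=(1,3)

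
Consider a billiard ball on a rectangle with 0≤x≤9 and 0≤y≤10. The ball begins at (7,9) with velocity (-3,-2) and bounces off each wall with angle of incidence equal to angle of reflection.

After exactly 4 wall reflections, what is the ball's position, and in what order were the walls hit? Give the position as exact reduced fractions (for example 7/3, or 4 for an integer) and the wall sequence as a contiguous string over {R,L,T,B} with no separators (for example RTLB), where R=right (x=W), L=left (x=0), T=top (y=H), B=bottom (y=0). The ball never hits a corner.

1. t=7/3 → L at (0,13/3); v=(3,-2)
2. t=13/6 → B at (13/2,0); v=(3,2)
3. t=5/6 → R at (9,5/3); v=(-3,2)
4. t=3 → L at (0,23/3); v=(3,2)

Final position: (0,23/3)
Wall sequence: LBRL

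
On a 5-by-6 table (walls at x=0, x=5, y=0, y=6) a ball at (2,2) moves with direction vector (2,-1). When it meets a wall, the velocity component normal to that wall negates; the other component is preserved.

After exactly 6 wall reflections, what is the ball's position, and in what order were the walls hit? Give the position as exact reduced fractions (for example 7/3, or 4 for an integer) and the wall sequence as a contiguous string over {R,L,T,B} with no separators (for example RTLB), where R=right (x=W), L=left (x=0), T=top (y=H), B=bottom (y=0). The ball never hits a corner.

1. t=3/2 → R at (5,1/2); v=(-2,-1)
2. t=1/2 → B at (4,0); v=(-2,1)
3. t=2 → L at (0,2); v=(2,1)
4. t=5/2 → R at (5,9/2); v=(-2,1)
5. t=3/2 → T at (2,6); v=(-2,-1)
6. t=1 → L at (0,5); v=(2,-1)

Final position: (0,5)
Wall sequence: RBLRTL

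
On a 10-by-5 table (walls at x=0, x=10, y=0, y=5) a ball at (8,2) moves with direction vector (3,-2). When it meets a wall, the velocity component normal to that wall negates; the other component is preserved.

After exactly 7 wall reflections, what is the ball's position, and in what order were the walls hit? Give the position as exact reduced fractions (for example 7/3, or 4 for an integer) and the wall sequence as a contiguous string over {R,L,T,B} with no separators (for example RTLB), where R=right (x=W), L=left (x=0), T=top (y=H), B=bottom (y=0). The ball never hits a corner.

Final position: (13/2,5)
Wall sequence: RBTLBRT

1. t=2/3 → R at (10,2/3); v=(-3,-2)
2. t=1/3 → B at (9,0); v=(-3,2)
3. t=5/2 → T at (3/2,5); v=(-3,-2)
4. t=1/2 → L at (0,4); v=(3,-2)
5. t=2 → B at (6,0); v=(3,2)
6. t=4/3 → R at (10,8/3); v=(-3,2)
7. t=7/6 → T at (13/2,5); v=(-3,-2)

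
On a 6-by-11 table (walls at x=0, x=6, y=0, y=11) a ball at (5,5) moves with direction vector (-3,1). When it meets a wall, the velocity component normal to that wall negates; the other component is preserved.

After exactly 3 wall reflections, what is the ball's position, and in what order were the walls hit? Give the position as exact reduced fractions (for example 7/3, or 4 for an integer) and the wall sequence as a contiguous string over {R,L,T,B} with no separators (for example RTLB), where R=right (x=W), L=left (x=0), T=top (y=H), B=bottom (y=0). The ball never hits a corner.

1. t=5/3 → L at (0,20/3); v=(3,1)
2. t=2 → R at (6,26/3); v=(-3,1)
3. t=2 → L at (0,32/3); v=(3,1)

Final position: (0,32/3)
Wall sequence: LRL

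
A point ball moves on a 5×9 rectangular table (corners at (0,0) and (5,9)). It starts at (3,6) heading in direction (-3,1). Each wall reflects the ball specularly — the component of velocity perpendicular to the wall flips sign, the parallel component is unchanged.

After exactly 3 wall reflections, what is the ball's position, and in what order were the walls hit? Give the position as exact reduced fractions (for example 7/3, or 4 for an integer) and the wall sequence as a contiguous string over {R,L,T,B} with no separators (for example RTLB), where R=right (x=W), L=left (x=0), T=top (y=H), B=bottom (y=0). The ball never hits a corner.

Final position: (4,9)
Wall sequence: LRT

1. t=1 → L at (0,7); v=(3,1)
2. t=5/3 → R at (5,26/3); v=(-3,1)
3. t=1/3 → T at (4,9); v=(-3,-1)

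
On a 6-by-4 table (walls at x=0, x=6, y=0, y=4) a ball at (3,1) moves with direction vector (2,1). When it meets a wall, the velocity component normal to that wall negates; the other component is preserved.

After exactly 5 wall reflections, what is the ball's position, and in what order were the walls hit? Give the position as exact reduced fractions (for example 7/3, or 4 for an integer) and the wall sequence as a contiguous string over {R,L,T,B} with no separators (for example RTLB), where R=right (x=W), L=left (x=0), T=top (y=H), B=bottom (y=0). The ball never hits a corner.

Final position: (6,1/2)
Wall sequence: RTLBR

1. t=3/2 → R at (6,5/2); v=(-2,1)
2. t=3/2 → T at (3,4); v=(-2,-1)
3. t=3/2 → L at (0,5/2); v=(2,-1)
4. t=5/2 → B at (5,0); v=(2,1)
5. t=1/2 → R at (6,1/2); v=(-2,1)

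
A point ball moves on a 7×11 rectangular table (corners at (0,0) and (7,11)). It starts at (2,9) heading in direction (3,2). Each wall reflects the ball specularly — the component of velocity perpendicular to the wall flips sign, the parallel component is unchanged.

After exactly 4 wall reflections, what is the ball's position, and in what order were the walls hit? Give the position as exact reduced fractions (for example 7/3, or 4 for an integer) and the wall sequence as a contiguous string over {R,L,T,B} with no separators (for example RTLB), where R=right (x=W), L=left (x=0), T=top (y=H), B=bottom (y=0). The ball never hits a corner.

Final position: (7,1/3)
Wall sequence: TRLR

1. t=1 → T at (5,11); v=(3,-2)
2. t=2/3 → R at (7,29/3); v=(-3,-2)
3. t=7/3 → L at (0,5); v=(3,-2)
4. t=7/3 → R at (7,1/3); v=(-3,-2)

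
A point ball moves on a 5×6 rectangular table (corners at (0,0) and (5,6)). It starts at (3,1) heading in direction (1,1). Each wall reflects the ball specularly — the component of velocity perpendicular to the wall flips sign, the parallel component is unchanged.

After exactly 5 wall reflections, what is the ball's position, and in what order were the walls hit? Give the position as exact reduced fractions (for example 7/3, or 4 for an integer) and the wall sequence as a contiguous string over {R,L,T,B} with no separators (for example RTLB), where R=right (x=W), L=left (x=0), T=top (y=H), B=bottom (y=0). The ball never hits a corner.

1. t=2 → R at (5,3); v=(-1,1)
2. t=3 → T at (2,6); v=(-1,-1)
3. t=2 → L at (0,4); v=(1,-1)
4. t=4 → B at (4,0); v=(1,1)
5. t=1 → R at (5,1); v=(-1,1)

Final position: (5,1)
Wall sequence: RTLBR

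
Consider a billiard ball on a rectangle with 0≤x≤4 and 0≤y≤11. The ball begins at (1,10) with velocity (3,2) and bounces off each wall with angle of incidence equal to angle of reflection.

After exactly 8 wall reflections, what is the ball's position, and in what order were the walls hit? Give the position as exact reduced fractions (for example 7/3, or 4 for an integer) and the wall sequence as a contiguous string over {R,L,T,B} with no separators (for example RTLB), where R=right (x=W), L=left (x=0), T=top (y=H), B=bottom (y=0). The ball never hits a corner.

Final position: (0,10/3)
Wall sequence: TRLRLBRL

1. t=1/2 → T at (5/2,11); v=(3,-2)
2. t=1/2 → R at (4,10); v=(-3,-2)
3. t=4/3 → L at (0,22/3); v=(3,-2)
4. t=4/3 → R at (4,14/3); v=(-3,-2)
5. t=4/3 → L at (0,2); v=(3,-2)
6. t=1 → B at (3,0); v=(3,2)
7. t=1/3 → R at (4,2/3); v=(-3,2)
8. t=4/3 → L at (0,10/3); v=(3,2)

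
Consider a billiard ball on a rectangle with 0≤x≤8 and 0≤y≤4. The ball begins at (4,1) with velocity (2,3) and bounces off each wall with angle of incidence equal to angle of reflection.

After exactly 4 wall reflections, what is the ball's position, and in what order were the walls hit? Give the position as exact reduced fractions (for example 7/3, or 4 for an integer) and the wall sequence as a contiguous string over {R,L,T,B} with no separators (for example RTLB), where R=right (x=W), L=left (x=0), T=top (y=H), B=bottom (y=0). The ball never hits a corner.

1. t=1 → T at (6,4); v=(2,-3)
2. t=1 → R at (8,1); v=(-2,-3)
3. t=1/3 → B at (22/3,0); v=(-2,3)
4. t=4/3 → T at (14/3,4); v=(-2,-3)

Final position: (14/3,4)
Wall sequence: TRBT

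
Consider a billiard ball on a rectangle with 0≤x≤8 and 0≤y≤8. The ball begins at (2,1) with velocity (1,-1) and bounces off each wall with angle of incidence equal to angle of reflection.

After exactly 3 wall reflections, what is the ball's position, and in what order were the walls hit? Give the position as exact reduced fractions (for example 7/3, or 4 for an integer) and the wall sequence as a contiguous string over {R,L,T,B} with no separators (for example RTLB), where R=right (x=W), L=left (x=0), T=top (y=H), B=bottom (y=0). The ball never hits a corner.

Final position: (5,8)
Wall sequence: BRT

1. t=1 → B at (3,0); v=(1,1)
2. t=5 → R at (8,5); v=(-1,1)
3. t=3 → T at (5,8); v=(-1,-1)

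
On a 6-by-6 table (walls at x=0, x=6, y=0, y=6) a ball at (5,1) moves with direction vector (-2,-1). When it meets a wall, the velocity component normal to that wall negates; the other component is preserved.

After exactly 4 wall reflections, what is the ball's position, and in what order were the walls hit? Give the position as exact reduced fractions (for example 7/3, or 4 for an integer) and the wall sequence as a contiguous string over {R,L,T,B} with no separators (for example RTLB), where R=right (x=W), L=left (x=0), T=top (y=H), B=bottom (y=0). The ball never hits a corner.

Final position: (3,6)
Wall sequence: BLRT

1. t=1 → B at (3,0); v=(-2,1)
2. t=3/2 → L at (0,3/2); v=(2,1)
3. t=3 → R at (6,9/2); v=(-2,1)
4. t=3/2 → T at (3,6); v=(-2,-1)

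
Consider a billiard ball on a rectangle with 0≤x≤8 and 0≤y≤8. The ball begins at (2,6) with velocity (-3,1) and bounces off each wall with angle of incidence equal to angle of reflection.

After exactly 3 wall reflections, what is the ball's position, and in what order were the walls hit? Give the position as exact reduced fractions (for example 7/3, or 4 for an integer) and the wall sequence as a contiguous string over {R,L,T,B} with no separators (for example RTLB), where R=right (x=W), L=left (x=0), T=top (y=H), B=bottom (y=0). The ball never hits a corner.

1. t=2/3 → L at (0,20/3); v=(3,1)
2. t=4/3 → T at (4,8); v=(3,-1)
3. t=4/3 → R at (8,20/3); v=(-3,-1)

Final position: (8,20/3)
Wall sequence: LTR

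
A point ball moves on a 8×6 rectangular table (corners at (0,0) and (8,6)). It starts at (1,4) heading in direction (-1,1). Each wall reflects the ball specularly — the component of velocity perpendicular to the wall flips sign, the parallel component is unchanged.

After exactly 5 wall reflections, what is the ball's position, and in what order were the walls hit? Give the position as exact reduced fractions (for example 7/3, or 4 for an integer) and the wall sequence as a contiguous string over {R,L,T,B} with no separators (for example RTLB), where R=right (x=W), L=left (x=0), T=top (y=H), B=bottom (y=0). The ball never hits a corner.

Final position: (3,6)
Wall sequence: LTBRT

1. t=1 → L at (0,5); v=(1,1)
2. t=1 → T at (1,6); v=(1,-1)
3. t=6 → B at (7,0); v=(1,1)
4. t=1 → R at (8,1); v=(-1,1)
5. t=5 → T at (3,6); v=(-1,-1)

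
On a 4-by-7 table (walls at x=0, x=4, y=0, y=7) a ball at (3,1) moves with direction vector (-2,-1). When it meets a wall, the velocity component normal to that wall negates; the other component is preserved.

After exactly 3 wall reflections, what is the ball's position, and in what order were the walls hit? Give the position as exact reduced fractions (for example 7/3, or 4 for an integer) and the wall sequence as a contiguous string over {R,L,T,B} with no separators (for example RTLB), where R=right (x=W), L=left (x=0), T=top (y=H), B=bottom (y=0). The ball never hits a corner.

Final position: (4,5/2)
Wall sequence: BLR

1. t=1 → B at (1,0); v=(-2,1)
2. t=1/2 → L at (0,1/2); v=(2,1)
3. t=2 → R at (4,5/2); v=(-2,1)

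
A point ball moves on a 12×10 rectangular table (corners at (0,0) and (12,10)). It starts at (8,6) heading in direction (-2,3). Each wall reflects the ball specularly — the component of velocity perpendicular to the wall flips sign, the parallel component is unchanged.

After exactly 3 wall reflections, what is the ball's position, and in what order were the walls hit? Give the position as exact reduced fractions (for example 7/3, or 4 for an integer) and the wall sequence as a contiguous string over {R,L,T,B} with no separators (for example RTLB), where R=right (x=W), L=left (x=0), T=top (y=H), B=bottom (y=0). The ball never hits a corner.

Final position: (4/3,0)
Wall sequence: TLB

1. t=4/3 → T at (16/3,10); v=(-2,-3)
2. t=8/3 → L at (0,2); v=(2,-3)
3. t=2/3 → B at (4/3,0); v=(2,3)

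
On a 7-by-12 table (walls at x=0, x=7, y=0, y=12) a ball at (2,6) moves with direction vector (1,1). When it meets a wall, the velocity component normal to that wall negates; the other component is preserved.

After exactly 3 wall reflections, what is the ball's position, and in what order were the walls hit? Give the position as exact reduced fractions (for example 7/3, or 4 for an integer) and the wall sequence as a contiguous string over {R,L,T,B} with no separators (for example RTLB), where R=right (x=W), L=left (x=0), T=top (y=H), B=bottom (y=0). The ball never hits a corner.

Final position: (0,6)
Wall sequence: RTL

1. t=5 → R at (7,11); v=(-1,1)
2. t=1 → T at (6,12); v=(-1,-1)
3. t=6 → L at (0,6); v=(1,-1)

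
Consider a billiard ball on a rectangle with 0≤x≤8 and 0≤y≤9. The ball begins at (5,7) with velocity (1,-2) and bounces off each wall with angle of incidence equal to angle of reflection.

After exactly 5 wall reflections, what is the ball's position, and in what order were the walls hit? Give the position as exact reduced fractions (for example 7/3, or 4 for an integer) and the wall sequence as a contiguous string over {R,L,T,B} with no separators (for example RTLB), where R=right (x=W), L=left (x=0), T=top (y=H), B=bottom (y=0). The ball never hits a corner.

1. t=3 → R at (8,1); v=(-1,-2)
2. t=1/2 → B at (15/2,0); v=(-1,2)
3. t=9/2 → T at (3,9); v=(-1,-2)
4. t=3 → L at (0,3); v=(1,-2)
5. t=3/2 → B at (3/2,0); v=(1,2)

Final position: (3/2,0)
Wall sequence: RBTLB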